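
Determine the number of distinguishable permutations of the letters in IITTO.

Letter multiplicities in IITTO: I×2, O×1, T×2.
So there are 5! / (2!·2!) = 30 distinguishable arrangements.

30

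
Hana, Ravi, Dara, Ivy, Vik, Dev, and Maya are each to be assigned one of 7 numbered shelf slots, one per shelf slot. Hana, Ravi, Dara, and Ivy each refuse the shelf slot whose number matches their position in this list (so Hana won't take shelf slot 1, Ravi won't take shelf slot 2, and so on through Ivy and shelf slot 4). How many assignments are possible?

Let Aᵢ (for 1 ≤ i ≤ 4) be the placements that put person i in their forbidden shelf slot. Any j of these fix j positions, leaving (7−j)! ways to fill the rest, and there are C(4,j) ways to pick which j.
By inclusion–exclusion, the number of valid placements is Σ_{j=0}^{4} (−1)^j C(4,j)·(7−j)!.
Computing: 5040 − 2880 + 720 − 96 + 6 = 2790.

2790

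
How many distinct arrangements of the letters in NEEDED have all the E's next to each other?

Treat the 3 copies of E as a single block. The multiset to arrange is then {EEE, D, D, N}, 4 items in all.
That gives (4)!/(2!) = 12 arrangements.

12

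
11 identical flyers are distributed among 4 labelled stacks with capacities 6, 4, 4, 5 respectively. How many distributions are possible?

111

Without the upper bounds there are C(14,3) = 364 ways to split 11 among 4 stacks.
Subtract solutions that violate a single cap (substitute x_i' = x_i − (cap_i+1)): x_1 ≥ 7 gives C(7,3) = 35; x_2 ≥ 5 gives C(9,3) = 84; x_3 ≥ 5 gives C(9,3) = 84; x_4 ≥ 6 gives C(8,3) = 56. Together 259.
Add back pairs where two caps are both exceeded: 0 + 0 + 0 + 4 + 1 + 1 = 6.
By inclusion–exclusion the count is 364 − 259 + 6 = 111.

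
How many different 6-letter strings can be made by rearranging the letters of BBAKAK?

The 6 letters of BBAKAK have repeats: A appearing twice, B appearing twice, and K appearing twice.
The number of distinct arrangements is 6!/(2!·2!·2!) = 720/8 = 90.

90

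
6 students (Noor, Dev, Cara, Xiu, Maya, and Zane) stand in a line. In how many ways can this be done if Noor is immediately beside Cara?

240

Glue Noor and Cara into one block (2 internal orders), leaving 5 units to arrange in a row.
So the count is 2·(5)! = 240.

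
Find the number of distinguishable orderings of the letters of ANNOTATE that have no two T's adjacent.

Total arrangements of ANNOTATE: 8!/(2!·2!·2!) = 5040.
Arrangements with the T's together: treat TT as one letter, giving (7)!/(2!·2!) = 1260.
Hence 5040 − 1260 = 3780.

3780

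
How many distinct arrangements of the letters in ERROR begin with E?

4

Fix E in the first position and arrange the remaining 4 letters.
Those 4 letters have R appearing 3 times, giving (4)!/(3!) = 4.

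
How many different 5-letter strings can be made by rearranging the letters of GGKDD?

The 5 letters of GGKDD have repeats: D appearing twice and G appearing twice.
The number of distinct arrangements is 5!/(2!·2!) = 120/4 = 30.

30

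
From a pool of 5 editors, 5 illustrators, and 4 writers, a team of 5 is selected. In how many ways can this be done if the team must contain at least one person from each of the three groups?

Unrestricted: C(14,5) = 2002 ways to pick any 5 of the 14.
Selections missing a whole group: no editors → C(9,5) = 126; no illustrators → C(9,5) = 126; no writers → C(10,5) = 252.
Add back selections omitting two groups (i.e. drawn from a single group): C(5,5) + C(5,5) + C(4,5) = 2.
By inclusion–exclusion: 2002 − 504 + 2 = 1500.

1500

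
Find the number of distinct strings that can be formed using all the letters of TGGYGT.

TGGYGT has 6 letters with G appearing 3 times and T appearing twice.
The number of distinct arrangements is 6!/(3!·2!) = 720/12 = 60.

60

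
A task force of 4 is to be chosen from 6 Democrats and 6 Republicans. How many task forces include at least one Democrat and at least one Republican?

With no constraint there are C(12,4) = 495 possible selections.
Subtract selections that omit an entire group: no Democrats → C(6,4) = 15; no Republicans → C(6,4) = 15.
Both groups omitted at once is impossible, so 495 − 30 = 465.

465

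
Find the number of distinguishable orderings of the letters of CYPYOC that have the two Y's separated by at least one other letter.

120

Total arrangements of CYPYOC: 6!/(2!·2!) = 180.
If the two Y's are adjacent, glue them into one block, leaving 5 items to arrange: (5)!/(2!) = 60 ways.
Subtracting, 180 − 60 = 120 arrangements keep the Y's apart.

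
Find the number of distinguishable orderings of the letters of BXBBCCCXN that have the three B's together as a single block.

Treat the 3 copies of B as a single block. The multiset to arrange is then {BBB, C, C, C, N, X, X}, 7 items in all.
That gives (7)!/(3!·2!) = 420 arrangements.

420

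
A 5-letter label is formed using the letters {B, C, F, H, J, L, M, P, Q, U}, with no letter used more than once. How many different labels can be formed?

This is a permutation of 5 out of 10: P(10,5) = 10!/5!.
That product is 10 × 9 × 8 × 7 × 6 = 30240.

30240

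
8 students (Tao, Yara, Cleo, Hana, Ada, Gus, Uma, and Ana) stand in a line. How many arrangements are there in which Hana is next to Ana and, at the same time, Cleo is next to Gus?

Treat {Hana,Ana} as one block (2 orders) and {Cleo,Gus} as another (2 orders).
That leaves 6 units to arrange: 2 × 2 × 6! = 4 × 720 = 2880.

2880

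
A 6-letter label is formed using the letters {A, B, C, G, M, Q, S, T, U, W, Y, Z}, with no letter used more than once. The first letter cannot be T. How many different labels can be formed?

609840

The first letter has 12−1 = 11 choices (anything except T).
The remaining 5 letters are filled from the other 11 symbols without repetition: 11 × 10 × 9 × 8 × 7 = 55440.
Total: 11 × 55440 = 609840.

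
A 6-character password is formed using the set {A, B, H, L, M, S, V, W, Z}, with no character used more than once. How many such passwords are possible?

60480

This is a permutation of 6 out of 9: P(9,6) = 9!/3!.
That product is 9 × 8 × 7 × 6 × 5 × 4 = 60480.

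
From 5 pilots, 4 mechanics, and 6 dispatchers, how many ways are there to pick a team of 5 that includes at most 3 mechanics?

Split by how many mechanics are chosen (0 through 3).
Sum: C(4,0)·C(11,5) + C(4,1)·C(11,4) + C(4,2)·C(11,3) + C(4,3)·C(11,2) = 462 + 1320 + 990 + 220 = 2992.

2992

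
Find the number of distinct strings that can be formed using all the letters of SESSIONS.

1680

The 8 letters of SESSIONS have repeats: S appearing 4 times.
So there are 8! / (4!) = 1680 distinguishable arrangements.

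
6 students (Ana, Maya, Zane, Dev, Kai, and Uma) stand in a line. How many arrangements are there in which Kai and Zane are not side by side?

There are 6! = 720 arrangements in all. If Kai and Zane are adjacent, merging them into one block gives 2·(5)! = 240 arrangements.
So 720 − 240 = 480 arrangements keep them apart.

480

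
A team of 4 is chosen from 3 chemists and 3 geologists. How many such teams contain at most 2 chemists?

Split by how many chemists are chosen (0 through 2).
Sum: C(3,0)·C(3,4) + C(3,1)·C(3,3) + C(3,2)·C(3,2) = 0 + 3 + 9 = 12.

12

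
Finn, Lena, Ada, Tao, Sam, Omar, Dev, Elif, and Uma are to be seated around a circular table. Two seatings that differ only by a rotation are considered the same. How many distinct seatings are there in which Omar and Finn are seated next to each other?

10080

Treat {Omar, Finn} as one unit (2 internal orders) and seat the resulting 8 units around the table: (7)! circular arrangements.
So 2 × (7)! = 2 × 5040 = 10080.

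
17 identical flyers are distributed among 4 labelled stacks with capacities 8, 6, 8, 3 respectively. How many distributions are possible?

By stars and bars, unrestricted non-negative solutions to x_1+…+x_4 = 17 number C(17+3,3) = 1140.
Subtract solutions that violate a single cap (substitute x_i' = x_i − (cap_i+1)): x_1 ≥ 9 gives C(11,3) = 165; x_2 ≥ 7 gives C(13,3) = 286; x_3 ≥ 9 gives C(11,3) = 165; x_4 ≥ 4 gives C(16,3) = 560. Together 1176.
Add back pairs where two caps are both exceeded: 4 + 0 + 35 + 4 + 84 + 35 = 162.
By inclusion–exclusion the count is 1140 − 1176 + 162 = 126.

126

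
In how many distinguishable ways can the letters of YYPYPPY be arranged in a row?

35

YYPYPPY has 7 letters with P appearing 3 times and Y appearing 4 times.
The number of distinct arrangements is 7!/(4!·3!) = 5040/144 = 35.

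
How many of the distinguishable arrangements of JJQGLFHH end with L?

1260

Fix L in the last position and arrange the remaining 7 letters.
Those 7 letters have H appearing twice and J appearing twice, giving (7)!/(2!·2!) = 1260.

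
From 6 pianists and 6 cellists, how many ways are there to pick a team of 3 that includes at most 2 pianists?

200

Split by how many pianists are chosen (0 through 2).
Sum: C(6,0)·C(6,3) + C(6,1)·C(6,2) + C(6,2)·C(6,1) = 20 + 90 + 90 = 200.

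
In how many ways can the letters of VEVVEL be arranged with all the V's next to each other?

Treat the 3 copies of V as a single block. The multiset to arrange is then {VVV, E, E, L}, 4 items in all.
That gives (4)!/(2!) = 12 arrangements.

12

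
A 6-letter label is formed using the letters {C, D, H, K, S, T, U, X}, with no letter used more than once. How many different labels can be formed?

20160

With no repetition, fill the 6 letters in order: 8 choices, then 7, down to 3.
That product is 8 × 7 × 6 × 5 × 4 × 3 = 20160.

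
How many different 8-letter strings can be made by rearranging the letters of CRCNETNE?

5040

The 8 letters of CRCNETNE have repeats: C appearing twice, E appearing twice, and N appearing twice.
So there are 8! / (2!·2!·2!) = 5040 distinguishable arrangements.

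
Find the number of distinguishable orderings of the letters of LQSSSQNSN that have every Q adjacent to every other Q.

840

Treat the 2 copies of Q as a single block. The multiset to arrange is then {QQ, L, N, N, S, S, S, S}, 8 items in all.
That gives (8)!/(4!·2!) = 840 arrangements.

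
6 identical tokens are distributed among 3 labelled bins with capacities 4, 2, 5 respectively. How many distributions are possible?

14

Without the upper bounds there are C(8,2) = 28 ways to split 6 among 3 bins.
Subtract solutions that violate a single cap (substitute x_i' = x_i − (cap_i+1)): x_1 ≥ 5 gives C(3,2) = 3; x_2 ≥ 3 gives C(5,2) = 10; x_3 ≥ 6 gives C(2,2) = 1. Together 14.
No two caps can be exceeded simultaneously, so the pair terms are all 0.
By inclusion–exclusion the count is 28 − 14 + 0 = 14.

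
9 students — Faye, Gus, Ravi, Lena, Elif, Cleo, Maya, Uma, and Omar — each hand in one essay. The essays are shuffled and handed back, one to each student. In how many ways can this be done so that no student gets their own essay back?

Let Aᵢ be the assignments in which student i gets their own essay. We want the size of the complement of A₁∪…∪A_9.
By inclusion–exclusion this is Σ_{j=0}^{9} (−1)^j C(9,j)·(9−j)!.
Computing: 362880 − 362880 + 181440 − 60480 + 15120 − 3024 + 504 − 72 + 9 − 1 = 133496.

133496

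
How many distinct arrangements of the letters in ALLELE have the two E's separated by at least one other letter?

40

Total arrangements of ALLELE: 6!/(3!·2!) = 60.
If the two E's are adjacent, glue them into one block, leaving 5 items to arrange: (5)!/(3!) = 20 ways.
Hence 60 − 20 = 40.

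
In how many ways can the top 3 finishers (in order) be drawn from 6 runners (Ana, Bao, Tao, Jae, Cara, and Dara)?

There are 6 choices for 1st place, 5 for 2nd, and 4 for 3rd.
That gives 6 × 5 × 4 = 120.

120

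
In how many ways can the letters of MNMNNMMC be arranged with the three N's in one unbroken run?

30

Treat the 3 copies of N as a single block. The multiset to arrange is then {NNN, C, M, M, M, M}, 6 items in all.
That gives (6)!/(4!) = 30 arrangements.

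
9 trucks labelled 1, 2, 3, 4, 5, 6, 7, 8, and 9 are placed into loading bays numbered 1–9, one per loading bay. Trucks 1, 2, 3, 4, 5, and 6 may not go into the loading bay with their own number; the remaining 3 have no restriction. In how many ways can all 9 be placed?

Let Aᵢ (for 1 ≤ i ≤ 6) be the placements that put truck i in its forbidden loading bay. Any j of these fix j positions, leaving (9−j)! ways to fill the rest, and there are C(6,j) ways to pick which j.
By inclusion–exclusion, the number of valid placements is Σ_{j=0}^{6} (−1)^j C(6,j)·(9−j)!.
Computing: 362880 − 241920 + 75600 − 14400 + 1800 − 144 + 6 = 183822.

183822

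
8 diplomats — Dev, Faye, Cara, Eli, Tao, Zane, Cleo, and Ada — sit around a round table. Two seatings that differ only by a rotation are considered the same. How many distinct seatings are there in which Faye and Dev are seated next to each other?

Treat {Faye, Dev} as one unit (2 internal orders) and seat the resulting 7 units around the table: (6)! circular arrangements.
So 2 × (6)! = 2 × 720 = 1440.

1440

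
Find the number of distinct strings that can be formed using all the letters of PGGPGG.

15

PGGPGG has 6 letters with G appearing 4 times and P appearing twice.
Dividing 6! = 720 by 4!·2! = 48 for the repeated letters gives 15.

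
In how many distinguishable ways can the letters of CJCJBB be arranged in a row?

90

Letter multiplicities in CJCJBB: B×2, C×2, J×2.
Dividing 6! = 720 by 2!·2!·2! = 8 for the repeated letters gives 90.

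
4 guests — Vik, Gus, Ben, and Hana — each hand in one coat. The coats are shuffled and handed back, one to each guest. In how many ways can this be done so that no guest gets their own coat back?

This is the derangement count D_4: permutations of 4 items with no fixed point.
By inclusion–exclusion this is Σ_{j=0}^{4} (−1)^j C(4,j)·(4−j)!.
Computing: 24 − 24 + 12 − 4 + 1 = 9.

9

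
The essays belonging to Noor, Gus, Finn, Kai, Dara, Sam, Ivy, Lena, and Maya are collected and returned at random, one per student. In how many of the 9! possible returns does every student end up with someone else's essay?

This is the derangement count D_9: permutations of 9 items with no fixed point.
By inclusion–exclusion this is Σ_{j=0}^{9} (−1)^j C(9,j)·(9−j)!.
Computing: 362880 − 362880 + 181440 − 60480 + 15120 − 3024 + 504 − 72 + 9 − 1 = 133496.

133496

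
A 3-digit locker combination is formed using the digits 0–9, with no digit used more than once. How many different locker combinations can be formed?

With no repetition, fill the 3 digits in order: 10 choices, then 9, down to 8.
That product is 10 × 9 × 8 = 720.

720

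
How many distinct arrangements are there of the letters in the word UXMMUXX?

210

UXMMUXX has 7 letters with M appearing twice, U appearing twice, and X appearing 3 times.
Dividing 7! = 5040 by 3!·2!·2! = 24 for the repeated letters gives 210.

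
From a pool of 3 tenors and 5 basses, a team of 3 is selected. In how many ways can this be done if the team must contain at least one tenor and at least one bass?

Total 3-person selections from all 8: C(8,3) = 56.
Selections missing a whole group: no tenors → C(5,3) = 10; no basses → C(3,3) = 1.
Both groups omitted at once is impossible, so 56 − 11 = 45.

45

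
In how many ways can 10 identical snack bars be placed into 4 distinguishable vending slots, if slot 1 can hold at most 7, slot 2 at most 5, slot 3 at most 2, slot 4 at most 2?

Without the upper bounds there are C(13,3) = 286 ways to split 10 among 4 vending slots.
Subtract solutions that violate a single cap (substitute x_i' = x_i − (cap_i+1)): x_1 ≥ 8 gives C(5,3) = 10; x_2 ≥ 6 gives C(7,3) = 35; x_3 ≥ 3 gives C(10,3) = 120; x_4 ≥ 3 gives C(10,3) = 120. Together 285.
Add back pairs where two caps are both exceeded: 0 + 0 + 0 + 4 + 4 + 35 = 43.
By inclusion–exclusion the count is 286 − 285 + 43 = 44.

44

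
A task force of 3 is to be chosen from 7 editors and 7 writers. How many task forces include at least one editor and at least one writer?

294

Unrestricted: C(14,3) = 364 ways to pick any 3 of the 14.
Selections missing a whole group: no editors → C(7,3) = 35; no writers → C(7,3) = 35.
Both groups omitted at once is impossible, so 364 − 70 = 294.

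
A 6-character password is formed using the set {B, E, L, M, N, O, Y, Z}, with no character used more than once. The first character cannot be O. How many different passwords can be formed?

17640

The first character has 8−1 = 7 choices (anything except O).
The remaining 5 characters are filled from the other 7 symbols without repetition: 7 × 6 × 5 × 4 × 3 = 2520.
Total: 7 × 2520 = 17640.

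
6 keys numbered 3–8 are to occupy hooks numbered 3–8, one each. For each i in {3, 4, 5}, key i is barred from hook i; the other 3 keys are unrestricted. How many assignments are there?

426

Let Aᵢ (for i ∈ {3, 4, 5}) be the placements that put key i in its forbidden hook. Any j of these fix j positions, leaving (6−j)! ways to fill the rest, and there are C(3,j) ways to pick which j.
By inclusion–exclusion, the number of valid placements is Σ_{j=0}^{3} (−1)^j C(3,j)·(6−j)!.
Computing: 720 − 360 + 72 − 6 = 426.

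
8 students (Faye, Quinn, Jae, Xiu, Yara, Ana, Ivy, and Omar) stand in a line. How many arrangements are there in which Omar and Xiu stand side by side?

Glue Omar and Xiu into one block (2 internal orders), leaving 7 units to arrange in a row.
That gives 2 × 7! = 2 × 5040 = 10080.

10080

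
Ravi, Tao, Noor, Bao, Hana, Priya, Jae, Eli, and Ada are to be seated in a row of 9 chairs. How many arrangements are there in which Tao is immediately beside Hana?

Treat {Tao, Hana} as a single unit. There are 8 units to order, and the pair itself can be ordered 2 ways.
That gives 2 × 8! = 2 × 40320 = 80640.

80640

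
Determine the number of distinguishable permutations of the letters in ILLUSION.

10080

ILLUSION has 8 letters with I appearing twice and L appearing twice.
Dividing 8! = 40320 by 2!·2! = 4 for the repeated letters gives 10080.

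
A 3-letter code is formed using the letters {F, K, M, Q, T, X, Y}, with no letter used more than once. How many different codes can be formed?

This is a permutation of 3 out of 7: P(7,3) = 7!/4!.
7 × 6 × 5 = 210.

210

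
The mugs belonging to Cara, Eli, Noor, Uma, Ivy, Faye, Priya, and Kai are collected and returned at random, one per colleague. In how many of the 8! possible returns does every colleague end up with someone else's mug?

14833

This is the derangement count D_8: permutations of 8 items with no fixed point.
By inclusion–exclusion this is Σ_{j=0}^{8} (−1)^j C(8,j)·(8−j)!.
Computing: 40320 − 40320 + 20160 − 6720 + 1680 − 336 + 56 − 8 + 1 = 14833.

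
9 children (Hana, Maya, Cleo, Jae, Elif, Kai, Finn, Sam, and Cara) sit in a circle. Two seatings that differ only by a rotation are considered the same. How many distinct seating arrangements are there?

40320

Seat Hana anywhere (absorbing the rotational symmetry), then permute the other 8: (8)! = 40320.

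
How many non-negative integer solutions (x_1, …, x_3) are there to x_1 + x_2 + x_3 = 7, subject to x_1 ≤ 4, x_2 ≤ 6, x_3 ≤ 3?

19

By stars and bars, unrestricted non-negative solutions to x_1+…+x_3 = 7 number C(7+2,2) = 36.
Subtract solutions that violate a single cap (substitute x_i' = x_i − (cap_i+1)): x_1 ≥ 5 gives C(4,2) = 6; x_2 ≥ 7 gives C(2,2) = 1; x_3 ≥ 4 gives C(5,2) = 10. Together 17.
No two caps can be exceeded simultaneously, so the pair terms are all 0.
By inclusion–exclusion the count is 36 − 17 + 0 = 19.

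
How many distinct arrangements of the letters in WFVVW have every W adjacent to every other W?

Treat the 2 copies of W as a single block. The multiset to arrange is then {WW, F, V, V}, 4 items in all.
That gives (4)!/(2!) = 12 arrangements.

12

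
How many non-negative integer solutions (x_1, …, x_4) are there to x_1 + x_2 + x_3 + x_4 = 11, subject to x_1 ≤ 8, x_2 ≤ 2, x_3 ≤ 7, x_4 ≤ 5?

Without the upper bounds there are C(14,3) = 364 ways to split 11 among 4 variables.
Subtract solutions that violate a single cap (substitute x_i' = x_i − (cap_i+1)): x_1 ≥ 9 gives C(5,3) = 10; x_2 ≥ 3 gives C(11,3) = 165; x_3 ≥ 8 gives C(6,3) = 20; x_4 ≥ 6 gives C(8,3) = 56. Together 251.
Add back pairs where two caps are both exceeded: 0 + 0 + 0 + 1 + 10 + 0 = 11.
By inclusion–exclusion the count is 364 − 251 + 11 = 124.

124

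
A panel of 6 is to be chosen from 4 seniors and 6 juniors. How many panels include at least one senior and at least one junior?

209

With no constraint there are C(10,6) = 210 possible selections.
Selections missing a whole group: no seniors → C(6,6) = 1; no juniors → C(4,6) = 0.
Both groups omitted at once is impossible, so 210 − 1 = 209.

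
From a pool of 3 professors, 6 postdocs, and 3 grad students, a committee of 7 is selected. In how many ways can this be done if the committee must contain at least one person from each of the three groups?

720

Total 7-person selections from all 12: C(12,7) = 792.
Subtract selections that omit an entire group: no professors → C(9,7) = 36; no postdocs → C(6,7) = 0; no grad students → C(9,7) = 36.
Add back selections omitting two groups (i.e. drawn from a single group): C(3,7) + C(6,7) + C(3,7) = 0.
By inclusion–exclusion: 792 − 72 + 0 = 720.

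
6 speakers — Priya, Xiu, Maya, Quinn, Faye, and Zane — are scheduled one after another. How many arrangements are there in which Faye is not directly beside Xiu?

There are 6! = 720 arrangements in all. If Faye and Xiu are adjacent, merging them into one block gives 2·(5)! = 240 arrangements.
Complementary counting: 720 − 240 = 480.

480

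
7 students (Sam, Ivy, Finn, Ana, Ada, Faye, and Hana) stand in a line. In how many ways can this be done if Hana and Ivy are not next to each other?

Of the 7! = 5040 arrangements, those with Hana and Ivy adjacent number 2 × 6! = 1440 (treat the pair as a block with 2 internal orders).
So 5040 − 1440 = 3600 arrangements keep them apart.

3600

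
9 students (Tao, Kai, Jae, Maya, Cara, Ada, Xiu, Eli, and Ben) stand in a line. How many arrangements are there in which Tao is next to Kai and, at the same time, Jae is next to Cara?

Treat {Tao,Kai} as one block (2 orders) and {Jae,Cara} as another (2 orders).
That leaves 7 units to arrange: 2 × 2 × 7! = 4 × 5040 = 20160.

20160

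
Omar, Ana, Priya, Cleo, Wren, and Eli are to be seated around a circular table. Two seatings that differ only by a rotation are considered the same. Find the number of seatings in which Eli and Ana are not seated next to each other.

Without the restriction there are (5)! = 120 seatings.
Those with Eli next to Ana: fuse the pair into one unit and seat 5 units around a circle — 2·(4)! = 48.
Subtracting, 120 − 48 = 72.

72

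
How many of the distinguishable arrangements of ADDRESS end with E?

Fix E in the last position and arrange the remaining 6 letters.
Those 6 letters have D appearing twice and S appearing twice, giving (6)!/(2!·2!) = 180.

180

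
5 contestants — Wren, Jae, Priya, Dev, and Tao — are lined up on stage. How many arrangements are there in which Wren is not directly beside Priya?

Of the 5! = 120 arrangements, those with Wren and Priya adjacent number 2 × 4! = 48 (treat the pair as a block with 2 internal orders).
Complementary counting: 120 − 48 = 72.

72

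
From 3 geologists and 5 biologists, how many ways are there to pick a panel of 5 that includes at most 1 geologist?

Split by how many geologists are chosen (0 through 1).
Sum: C(3,0)·C(5,5) + C(3,1)·C(5,4) = 1 + 15 = 16.

16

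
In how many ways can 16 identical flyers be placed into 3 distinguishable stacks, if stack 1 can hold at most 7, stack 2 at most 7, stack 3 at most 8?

28

Ignoring the caps, the number of non-negative solutions to x_1+…+x_3 = 16 is C(18,2) = 153.
Subtract solutions that violate a single cap (substitute x_i' = x_i − (cap_i+1)): x_1 ≥ 8 gives C(10,2) = 45; x_2 ≥ 8 gives C(10,2) = 45; x_3 ≥ 9 gives C(9,2) = 36. Together 126.
Add back pairs where two caps are both exceeded: 1 + 0 + 0 = 1.
By inclusion–exclusion the count is 153 − 126 + 1 = 28.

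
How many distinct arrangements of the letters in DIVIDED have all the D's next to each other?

Treat the 3 copies of D as a single block. The multiset to arrange is then {DDD, E, I, I, V}, 5 items in all.
That gives (5)!/(2!) = 60 arrangements.

60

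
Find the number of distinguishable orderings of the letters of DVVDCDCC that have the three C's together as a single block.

Treat the 3 copies of C as a single block. The multiset to arrange is then {CCC, D, D, D, V, V}, 6 items in all.
That gives (6)!/(3!·2!) = 60 arrangements.

60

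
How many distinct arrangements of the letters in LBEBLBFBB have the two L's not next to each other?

1176

Total arrangements of LBEBLBFBB: 9!/(5!·2!) = 1512.
If the two L's are adjacent, glue them into one block, leaving 8 items to arrange: (8)!/(5!) = 336 ways.
Hence 1512 − 336 = 1176.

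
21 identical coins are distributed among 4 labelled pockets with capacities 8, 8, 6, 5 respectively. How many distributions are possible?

83

By stars and bars, unrestricted non-negative solutions to x_1+…+x_4 = 21 number C(21+3,3) = 2024.
Subtract solutions that violate a single cap (substitute x_i' = x_i − (cap_i+1)): x_1 ≥ 9 gives C(15,3) = 455; x_2 ≥ 9 gives C(15,3) = 455; x_3 ≥ 7 gives C(17,3) = 680; x_4 ≥ 6 gives C(18,3) = 816. Together 2406.
Add back pairs where two caps are both exceeded: 20 + 56 + 84 + 56 + 84 + 165 = 465.
By inclusion–exclusion the count is 2024 − 2406 + 465 = 83.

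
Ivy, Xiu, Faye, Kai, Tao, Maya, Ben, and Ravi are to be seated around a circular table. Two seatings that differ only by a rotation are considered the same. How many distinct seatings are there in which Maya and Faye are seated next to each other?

Glue Maya and Faye into a block (2 internal orders). Seating 7 units around a circle gives (6)! arrangements.
So 2 × (6)! = 2 × 720 = 1440.

1440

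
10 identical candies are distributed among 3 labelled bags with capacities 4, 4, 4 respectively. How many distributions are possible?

Without the upper bounds there are C(12,2) = 66 ways to split 10 among 3 bags.
Subtract solutions that violate a single cap (substitute x_i' = x_i − (cap_i+1)): x_1 ≥ 5 gives C(7,2) = 21; x_2 ≥ 5 gives C(7,2) = 21; x_3 ≥ 5 gives C(7,2) = 21. Together 63.
Add back pairs where two caps are both exceeded: 1 + 1 + 1 = 3.
By inclusion–exclusion the count is 66 − 63 + 3 = 6.

6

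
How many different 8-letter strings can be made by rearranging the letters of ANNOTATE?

The 8 letters of ANNOTATE have repeats: A appearing twice, N appearing twice, and T appearing twice.
The number of distinct arrangements is 8!/(2!·2!·2!) = 40320/8 = 5040.

5040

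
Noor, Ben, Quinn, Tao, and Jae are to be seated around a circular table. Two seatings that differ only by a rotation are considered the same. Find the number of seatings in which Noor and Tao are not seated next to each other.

Without the restriction there are (4)! = 24 seatings.
Those with Noor next to Tao: fuse the pair into one unit and seat 4 units around a circle — 2·(3)! = 12.
Subtracting, 24 − 12 = 12.

12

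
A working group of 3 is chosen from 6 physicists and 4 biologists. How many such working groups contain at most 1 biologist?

Split by how many biologists are chosen (0 through 1).
Sum: C(4,0)·C(6,3) + C(4,1)·C(6,2) = 20 + 60 = 80.

80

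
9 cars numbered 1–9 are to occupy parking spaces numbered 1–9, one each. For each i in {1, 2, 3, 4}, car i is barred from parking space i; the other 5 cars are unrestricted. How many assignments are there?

229080

Let Aᵢ (for 1 ≤ i ≤ 4) be the placements that put car i in its forbidden parking space. Any j of these fix j positions, leaving (9−j)! ways to fill the rest, and there are C(4,j) ways to pick which j.
By inclusion–exclusion, the number of valid placements is Σ_{j=0}^{4} (−1)^j C(4,j)·(9−j)!.
Computing: 362880 − 161280 + 30240 − 2880 + 120 = 229080.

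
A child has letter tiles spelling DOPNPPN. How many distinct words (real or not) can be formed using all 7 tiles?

420

DOPNPPN has 7 letters with N appearing twice and P appearing 3 times.
The number of distinct arrangements is 7!/(3!·2!) = 5040/12 = 420.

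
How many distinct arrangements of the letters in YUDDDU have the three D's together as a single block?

Treat the 3 copies of D as a single block. The multiset to arrange is then {DDD, U, U, Y}, 4 items in all.
That gives (4)!/(2!) = 12 arrangements.

12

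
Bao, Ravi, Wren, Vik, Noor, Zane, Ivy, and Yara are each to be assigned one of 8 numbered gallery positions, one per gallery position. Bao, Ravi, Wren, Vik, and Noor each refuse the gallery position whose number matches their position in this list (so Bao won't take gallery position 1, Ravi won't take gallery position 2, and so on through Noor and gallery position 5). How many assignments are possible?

21234

Let Aᵢ (for 1 ≤ i ≤ 5) be the placements that put person i in their forbidden gallery position. Any j of these fix j positions, leaving (8−j)! ways to fill the rest, and there are C(5,j) ways to pick which j.
By inclusion–exclusion, the number of valid placements is Σ_{j=0}^{5} (−1)^j C(5,j)·(8−j)!.
Computing: 40320 − 25200 + 7200 − 1200 + 120 − 6 = 21234.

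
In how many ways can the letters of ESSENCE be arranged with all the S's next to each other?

120

Treat the 2 copies of S as a single block. The multiset to arrange is then {SS, C, E, E, E, N}, 6 items in all.
That gives (6)!/(3!) = 120 arrangements.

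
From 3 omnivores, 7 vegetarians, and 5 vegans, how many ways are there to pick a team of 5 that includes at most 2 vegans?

2502

Split by how many vegans are chosen (0 through 2).
Sum: C(5,0)·C(10,5) + C(5,1)·C(10,4) + C(5,2)·C(10,3) = 252 + 1050 + 1200 = 2502.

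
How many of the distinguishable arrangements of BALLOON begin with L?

Fix L in the first position and arrange the remaining 6 letters.
Those 6 letters have O appearing twice, giving (6)!/(2!) = 360.

360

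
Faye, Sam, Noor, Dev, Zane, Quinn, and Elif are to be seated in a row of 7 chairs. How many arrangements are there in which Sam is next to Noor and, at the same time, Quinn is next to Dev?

Treat {Sam,Noor} as one block (2 orders) and {Quinn,Dev} as another (2 orders).
That leaves 5 units to arrange: 2 × 2 × 5! = 4 × 120 = 480.

480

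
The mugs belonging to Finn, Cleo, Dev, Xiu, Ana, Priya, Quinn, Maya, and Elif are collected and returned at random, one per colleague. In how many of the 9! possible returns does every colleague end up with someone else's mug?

This is the derangement count D_9: permutations of 9 items with no fixed point.
By inclusion–exclusion this is Σ_{j=0}^{9} (−1)^j C(9,j)·(9−j)!.
Computing: 362880 − 362880 + 181440 − 60480 + 15120 − 3024 + 504 − 72 + 9 − 1 = 133496.

133496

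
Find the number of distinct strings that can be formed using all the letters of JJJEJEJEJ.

84

The 9 letters of JJJEJEJEJ have repeats: E appearing 3 times and J appearing 6 times.
Dividing 9! = 362880 by 6!·3! = 4320 for the repeated letters gives 84.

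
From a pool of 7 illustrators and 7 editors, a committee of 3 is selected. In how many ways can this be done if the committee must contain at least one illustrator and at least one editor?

294

Unrestricted: C(14,3) = 364 ways to pick any 3 of the 14.
Subtract selections that omit an entire group: no illustrators → C(7,3) = 35; no editors → C(7,3) = 35.
Both groups omitted at once is impossible, so 364 − 70 = 294.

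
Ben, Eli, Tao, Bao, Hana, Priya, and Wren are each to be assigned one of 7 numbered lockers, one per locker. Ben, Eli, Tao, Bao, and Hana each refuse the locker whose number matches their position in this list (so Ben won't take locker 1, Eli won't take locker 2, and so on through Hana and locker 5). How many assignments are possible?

Let Aᵢ (for 1 ≤ i ≤ 5) be the placements that put person i in their forbidden locker. Any j of these fix j positions, leaving (7−j)! ways to fill the rest, and there are C(5,j) ways to pick which j.
By inclusion–exclusion, the number of valid placements is Σ_{j=0}^{5} (−1)^j C(5,j)·(7−j)!.
Computing: 5040 − 3600 + 1200 − 240 + 30 − 2 = 2428.

2428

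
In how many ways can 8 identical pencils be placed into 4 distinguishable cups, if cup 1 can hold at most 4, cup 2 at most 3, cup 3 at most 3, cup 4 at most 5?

66

Ignoring the caps, the number of non-negative solutions to x_1+…+x_4 = 8 is C(11,3) = 165.
Subtract solutions that violate a single cap (substitute x_i' = x_i − (cap_i+1)): x_1 ≥ 5 gives C(6,3) = 20; x_2 ≥ 4 gives C(7,3) = 35; x_3 ≥ 4 gives C(7,3) = 35; x_4 ≥ 6 gives C(5,3) = 10. Together 100.
Add back pairs where two caps are both exceeded: 0 + 0 + 0 + 1 + 0 + 0 = 1.
By inclusion–exclusion the count is 165 − 100 + 1 = 66.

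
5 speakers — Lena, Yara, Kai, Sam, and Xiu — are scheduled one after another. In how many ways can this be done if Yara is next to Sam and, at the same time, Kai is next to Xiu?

Treat {Yara,Sam} as one block (2 orders) and {Kai,Xiu} as another (2 orders).
That leaves 3 units to arrange: 2 × 2 × 3! = 4 × 6 = 24.

24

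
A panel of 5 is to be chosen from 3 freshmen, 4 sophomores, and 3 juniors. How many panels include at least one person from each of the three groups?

204

Total 5-person selections from all 10: C(10,5) = 252.
Subtract selections that omit an entire group: no freshmen → C(7,5) = 21; no sophomores → C(6,5) = 6; no juniors → C(7,5) = 21.
Add back selections omitting two groups (i.e. drawn from a single group): C(3,5) + C(4,5) + C(3,5) = 0.
By inclusion–exclusion: 252 − 48 + 0 = 204.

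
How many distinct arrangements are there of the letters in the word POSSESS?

210

POSSESS has 7 letters with S appearing 4 times.
So there are 7! / (4!) = 210 distinguishable arrangements.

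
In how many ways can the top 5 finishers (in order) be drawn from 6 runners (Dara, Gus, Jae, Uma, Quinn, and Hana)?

720

There are 6 choices for 1st place, 5 for 2nd, and so on down to 2 for position 5.
That gives 6 × 5 × 4 × 3 × 2 = 720.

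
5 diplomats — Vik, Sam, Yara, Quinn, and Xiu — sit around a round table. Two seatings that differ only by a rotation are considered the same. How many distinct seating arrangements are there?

Around a circle, 5 distinct people have 5!/5 = (4)! = 24 rotationally distinct seatings.

24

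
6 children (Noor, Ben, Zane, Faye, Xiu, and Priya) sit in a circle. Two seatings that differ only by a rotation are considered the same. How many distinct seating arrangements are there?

120

Fix one person's seat to break rotational symmetry; the remaining 5 people can be arranged in (5)! = 120 ways.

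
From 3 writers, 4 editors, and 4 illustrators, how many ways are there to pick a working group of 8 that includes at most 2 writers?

109

Split by how many writers are chosen (0 through 2).
Sum: C(3,0)·C(8,8) + C(3,1)·C(8,7) + C(3,2)·C(8,6) = 1 + 24 + 84 = 109.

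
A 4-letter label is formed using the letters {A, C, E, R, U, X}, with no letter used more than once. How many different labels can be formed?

360

With no repetition, fill the 4 letters in order: 6 choices, then 5, down to 3.
6 × 5 × 4 × 3 = 360.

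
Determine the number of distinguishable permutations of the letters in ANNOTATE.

The 8 letters of ANNOTATE have repeats: A appearing twice, N appearing twice, and T appearing twice.
The number of distinct arrangements is 8!/(2!·2!·2!) = 40320/8 = 5040.

5040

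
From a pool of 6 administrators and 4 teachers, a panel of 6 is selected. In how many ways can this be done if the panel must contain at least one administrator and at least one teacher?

Total 6-person selections from all 10: C(10,6) = 210.
Subtract selections that omit an entire group: no administrators → C(4,6) = 0; no teachers → C(6,6) = 1.
Both groups omitted at once is impossible, so 210 − 1 = 209.

209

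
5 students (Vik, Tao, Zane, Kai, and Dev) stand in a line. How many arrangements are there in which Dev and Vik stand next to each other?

Treat {Dev, Vik} as a single unit. There are 4 units to order, and the pair itself can be ordered 2 ways.
That gives 2 × 4! = 2 × 24 = 48.

48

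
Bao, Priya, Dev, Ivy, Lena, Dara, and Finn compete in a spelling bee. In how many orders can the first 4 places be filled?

840

There are 7 choices for 1st place, 6 for 2nd, and so on down to 4 for position 4.
That gives 7 × 6 × 5 × 4 = 840.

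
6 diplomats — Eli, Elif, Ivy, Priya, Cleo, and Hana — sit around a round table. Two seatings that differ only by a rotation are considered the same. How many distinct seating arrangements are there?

Seat Eli anywhere (absorbing the rotational symmetry), then permute the other 5: (5)! = 120.

120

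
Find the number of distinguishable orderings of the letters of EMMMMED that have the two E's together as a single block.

30

Treat the 2 copies of E as a single block. The multiset to arrange is then {EE, D, M, M, M, M}, 6 items in all.
That gives (6)!/(4!) = 30 arrangements.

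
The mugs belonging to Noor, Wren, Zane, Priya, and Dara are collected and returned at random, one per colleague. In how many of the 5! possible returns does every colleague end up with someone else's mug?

Let Aᵢ be the assignments in which colleague i gets their own mug. We want the size of the complement of A₁∪…∪A_5.
By inclusion–exclusion this is Σ_{j=0}^{5} (−1)^j C(5,j)·(5−j)!.
Computing: 120 − 120 + 60 − 20 + 5 − 1 = 44.

44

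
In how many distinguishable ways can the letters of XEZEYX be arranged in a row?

180

XEZEYX has 6 letters with E appearing twice and X appearing twice.
Dividing 6! = 720 by 2!·2! = 4 for the repeated letters gives 180.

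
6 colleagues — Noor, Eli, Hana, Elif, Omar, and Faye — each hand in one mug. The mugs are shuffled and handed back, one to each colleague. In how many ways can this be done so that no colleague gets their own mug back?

265

Let Aᵢ be the assignments in which colleague i gets their own mug. We want the size of the complement of A₁∪…∪A_6.
By inclusion–exclusion this is Σ_{j=0}^{6} (−1)^j C(6,j)·(6−j)!.
Computing: 720 − 720 + 360 − 120 + 30 − 6 + 1 = 265.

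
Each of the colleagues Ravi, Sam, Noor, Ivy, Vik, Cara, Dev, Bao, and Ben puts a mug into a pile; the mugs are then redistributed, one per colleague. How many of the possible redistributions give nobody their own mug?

133496

Let Aᵢ be the assignments in which colleague i gets their own mug. We want the size of the complement of A₁∪…∪A_9.
By inclusion–exclusion this is Σ_{j=0}^{9} (−1)^j C(9,j)·(9−j)!.
Computing: 362880 − 362880 + 181440 − 60480 + 15120 − 3024 + 504 − 72 + 9 − 1 = 133496.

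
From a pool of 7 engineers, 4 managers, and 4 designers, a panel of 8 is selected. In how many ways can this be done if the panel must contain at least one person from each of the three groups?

6104

Total 8-person selections from all 15: C(15,8) = 6435.
Selections missing a whole group: no engineers → C(8,8) = 1; no managers → C(11,8) = 165; no designers → C(11,8) = 165.
Add back selections omitting two groups (i.e. drawn from a single group): C(7,8) + C(4,8) + C(4,8) = 0.
By inclusion–exclusion: 6435 − 331 + 0 = 6104.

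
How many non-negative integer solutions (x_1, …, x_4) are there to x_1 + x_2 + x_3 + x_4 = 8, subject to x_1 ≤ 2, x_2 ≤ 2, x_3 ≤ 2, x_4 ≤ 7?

By stars and bars, unrestricted non-negative solutions to x_1+…+x_4 = 8 number C(8+3,3) = 165.
Subtract solutions that violate a single cap (substitute x_i' = x_i − (cap_i+1)): x_1 ≥ 3 gives C(8,3) = 56; x_2 ≥ 3 gives C(8,3) = 56; x_3 ≥ 3 gives C(8,3) = 56; x_4 ≥ 8 gives C(3,3) = 1. Together 169.
Add back pairs where two caps are both exceeded: 10 + 10 + 0 + 10 + 0 + 0 = 30.
By inclusion–exclusion the count is 165 − 169 + 30 = 26.

26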